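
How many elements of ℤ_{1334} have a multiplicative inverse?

1334 = 2 · 23 · 29.
φ(1334) = 1334 · (1 − 1/2) · (1 − 1/23) · (1 − 1/29)
       = 1334 · 616/1334 = 616.

616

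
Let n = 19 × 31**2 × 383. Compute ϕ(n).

6394680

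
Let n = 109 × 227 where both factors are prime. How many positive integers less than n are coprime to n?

24408

φ(24743) = 24743 · (1 − 1/109) · (1 − 1/227)
       = 24743 · 24408/24743 = 24408.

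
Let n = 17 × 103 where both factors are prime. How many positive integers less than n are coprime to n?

1632

φ(17) = 17 − 1 = 16.
φ(103) = 103 − 1 = 102.
Multiply: 16 · 102 = 1632.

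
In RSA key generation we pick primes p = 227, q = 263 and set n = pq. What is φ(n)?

59212

For distinct primes, φ(pq) = (p−1)(q−1) = 226 × 262 = 59212.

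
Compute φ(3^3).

φ(3^3) = 3^2·(3−1) = 9·2 = 18.

18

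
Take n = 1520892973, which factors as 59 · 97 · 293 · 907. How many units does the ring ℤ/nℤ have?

1473025536

φ(59) = 59 − 1 = 58.
φ(97) = 97 − 1 = 96.
φ(293) = 293 − 1 = 292.
φ(907) = 907 − 1 = 906.
Since φ is multiplicative, φ(1520892973) = 58 · 96 · 292 · 906 = 1473025536.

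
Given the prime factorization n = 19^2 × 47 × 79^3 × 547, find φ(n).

4181435150256

φ(19^2) = 19^2 − 19^1 = 361 − 19 = 342.
φ(47) = 47 − 1 = 46.
φ(79^3) = 79^3 − 79^2 = 493039 − 6241 = 486798.
φ(547) = 547 − 1 = 546.
Multiply: 342 · 46 · 486798 · 546 = 4181435150256.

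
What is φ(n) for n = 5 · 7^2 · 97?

φ(5) = 5 − 1 = 4.
φ(7^2) = 7^1·(7−1) = 7·6 = 42.
φ(97) = 97 − 1 = 96.
Multiply: 4 · 42 · 96 = 16128.

16128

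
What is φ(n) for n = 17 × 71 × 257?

φ(17) = 17 − 1 = 16.
φ(71) = 71 − 1 = 70.
φ(257) = 257 − 1 = 256.
Multiply: 16 · 70 · 256 = 286720.

286720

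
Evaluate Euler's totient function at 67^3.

φ(300763) = 300763 · (1 − 1/67)
       = 300763 · 66/67 = 296274.

296274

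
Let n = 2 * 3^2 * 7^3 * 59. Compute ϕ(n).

φ(364266) = 364266 · (1 − 1/2) · (1 − 1/3) · (1 − 1/7) · (1 − 1/59)
       = 364266 · 696/2478 = 102312.

102312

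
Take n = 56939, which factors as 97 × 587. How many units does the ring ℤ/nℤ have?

56256

φ(56939) = 56939 · (1 − 1/97) · (1 − 1/587)
       = 56939 · 56256/56939 = 56256.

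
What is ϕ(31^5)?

27705630

φ(28629151) = 28629151 · (1 − 1/31)
       = 28629151 · 30/31 = 27705630.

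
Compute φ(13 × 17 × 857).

164352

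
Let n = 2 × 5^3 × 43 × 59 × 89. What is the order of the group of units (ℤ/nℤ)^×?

21436800

φ(2) = 2 − 1 = 1.
φ(5^3) = 5^2·(5−1) = 25·4 = 100.
φ(43) = 43 − 1 = 42.
φ(59) = 59 − 1 = 58.
φ(89) = 89 − 1 = 88.
Since φ is multiplicative, φ(56448250) = 1 · 100 · 42 · 58 · 88 = 21436800.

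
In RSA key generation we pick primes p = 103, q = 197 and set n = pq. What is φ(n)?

For distinct primes, φ(pq) = (p−1)(q−1) = 102 × 196 = 19992.

19992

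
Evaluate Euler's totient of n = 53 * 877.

φ(46481) = 46481 · (1 − 1/53) · (1 − 1/877)
       = 46481 · 45552/46481 = 45552.

45552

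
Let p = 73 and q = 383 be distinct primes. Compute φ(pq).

27504

φ(n) = (p − 1)(q − 1) = (73−1)(383−1) = 72·382 = 27504.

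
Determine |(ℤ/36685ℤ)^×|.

First factor: 36685 = 5 · 11 · 23 · 29.
φ(36685) = 36685 · (1 − 1/5) · (1 − 1/11) · (1 − 1/23) · (1 − 1/29)
       = 36685 · 24640/36685 = 24640.

24640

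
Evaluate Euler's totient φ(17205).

8640

17205 = 3 * 5 * 31 * 37.
φ(3) = 3 − 1 = 2.
φ(5) = 5 − 1 = 4.
φ(31) = 31 − 1 = 30.
φ(37) = 37 − 1 = 36.
Since φ is multiplicative, φ(17205) = 2 · 4 · 30 · 36 = 8640.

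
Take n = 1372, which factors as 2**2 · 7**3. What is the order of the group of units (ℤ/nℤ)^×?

φ(2^2) = 2^1·(2−1) = 2·1 = 2.
φ(7^3) = 7^2·(7−1) = 49·6 = 294.
Since φ is multiplicative, φ(1372) = 2 · 294 = 588.

588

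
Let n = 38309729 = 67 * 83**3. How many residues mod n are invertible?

φ(38309729) = 38309729 · (1 − 1/67) · (1 − 1/83)
       = 38309729 · 5412/5561 = 37283268.

37283268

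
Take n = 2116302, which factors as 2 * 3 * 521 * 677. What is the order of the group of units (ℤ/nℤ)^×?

φ(2116302) = 2116302 · (1 − 1/2) · (1 − 1/3) · (1 − 1/521) · (1 − 1/677)
       = 2116302 · 703040/2116302 = 703040.

703040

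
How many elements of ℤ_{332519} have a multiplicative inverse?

Prime factorization: 332519 = 11 * 19 * 37 * 43.
φ(332519) = 332519 · (1 − 1/11) · (1 − 1/19) · (1 − 1/37) · (1 − 1/43)
       = 332519 · 272160/332519 = 272160.

272160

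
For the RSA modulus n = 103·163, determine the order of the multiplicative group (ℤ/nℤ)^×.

16524

φ(n) = (p − 1)(q − 1) = (103−1)(163−1) = 102·162 = 16524.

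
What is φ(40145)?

25920

40145 = 5 · 7 · 31 · 37.
φ(40145) = 40145 · (1 − 1/5) · (1 − 1/7) · (1 − 1/31) · (1 − 1/37)
       = 40145 · 25920/40145 = 25920.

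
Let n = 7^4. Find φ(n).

φ(7^4) = 7^3·(7−1) = 343·6 = 2058.

2058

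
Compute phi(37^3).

49284

φ(50653) = 50653 · (1 − 1/37)
       = 50653 · 36/37 = 49284.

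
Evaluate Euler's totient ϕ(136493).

103680

136493 = 7 · 17 · 31 · 37.
φ(136493) = 136493 · (1 − 1/7) · (1 − 1/17) · (1 − 1/31) · (1 − 1/37)
       = 136493 · 103680/136493 = 103680.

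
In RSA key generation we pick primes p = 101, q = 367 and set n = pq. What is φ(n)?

36600

φ(pq) = (p−1)(q−1) = 100 · 366 = 36600.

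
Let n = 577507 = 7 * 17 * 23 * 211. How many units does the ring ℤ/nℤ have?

443520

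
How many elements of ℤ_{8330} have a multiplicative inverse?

8330 = 2 * 5 * 7^2 * 17.
φ(8330) = 8330 · (1 − 1/2) · (1 − 1/5) · (1 − 1/7) · (1 − 1/17)
       = 8330 · 384/1190 = 2688.

2688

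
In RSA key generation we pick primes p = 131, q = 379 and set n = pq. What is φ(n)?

49140

φ(pq) = (p−1)(q−1) = 130 · 378 = 49140.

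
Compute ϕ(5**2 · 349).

6960

φ(5^2) = 5^1·(5−1) = 5·4 = 20.
φ(349) = 349 − 1 = 348.
Since φ is multiplicative, φ(8725) = 20 · 348 = 6960.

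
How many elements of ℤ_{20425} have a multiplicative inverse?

20425 = 5**2 * 19 * 43.
φ(20425) = 20425 · (1 − 1/5) · (1 − 1/19) · (1 − 1/43)
       = 20425 · 3024/4085 = 15120.

15120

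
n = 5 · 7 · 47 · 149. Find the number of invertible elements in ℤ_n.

163392

φ(5) = 5 − 1 = 4.
φ(7) = 7 − 1 = 6.
φ(47) = 47 − 1 = 46.
φ(149) = 149 − 1 = 148.
Multiply: 4 · 6 · 46 · 148 = 163392.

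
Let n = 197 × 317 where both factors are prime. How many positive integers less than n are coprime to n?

61936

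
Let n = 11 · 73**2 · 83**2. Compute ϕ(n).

357723360

φ(403826291) = 403826291 · (1 − 1/11) · (1 − 1/73) · (1 − 1/83)
       = 403826291 · 59040/66649 = 357723360.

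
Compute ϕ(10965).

5376

Factor 10965: 10965 = 3 · 5 · 17 · 43.
φ(3) = 3 − 1 = 2.
φ(5) = 5 − 1 = 4.
φ(17) = 17 − 1 = 16.
φ(43) = 43 − 1 = 42.
φ(10965) = 2 × 4 × 16 × 42 = 5376.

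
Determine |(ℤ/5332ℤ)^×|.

5332 = 2**2 × 31 × 43.
φ(2^2) = 2^2 − 2^1 = 4 − 2 = 2.
φ(31) = 31 − 1 = 30.
φ(43) = 43 − 1 = 42.
Since φ is multiplicative, φ(5332) = 2 · 30 · 42 = 2520.

2520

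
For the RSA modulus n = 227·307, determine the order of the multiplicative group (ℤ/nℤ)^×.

φ(n) = (p − 1)(q − 1) = (227−1)(307−1) = 226·306 = 69156.

69156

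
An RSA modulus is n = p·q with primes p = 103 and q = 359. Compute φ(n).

36516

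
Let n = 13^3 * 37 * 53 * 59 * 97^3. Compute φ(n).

φ(13^3) = 13^2·(13−1) = 169·12 = 2028.
φ(37) = 37 − 1 = 36.
φ(53) = 53 − 1 = 52.
φ(59) = 59 − 1 = 58.
φ(97^3) = 97^2·(97−1) = 9409·96 = 903264.
Multiply: 2028 · 36 · 52 · 58 · 903264 = 198891622305792.

198891622305792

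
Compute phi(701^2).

490700

φ(491401) = 491401 · (1 − 1/701)
       = 491401 · 700/701 = 490700.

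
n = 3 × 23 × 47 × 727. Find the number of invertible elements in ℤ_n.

1469424

φ(2357661) = 2357661 · (1 − 1/3) · (1 − 1/23) · (1 − 1/47) · (1 − 1/727)
       = 2357661 · 1469424/2357661 = 1469424.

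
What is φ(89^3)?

φ(89^3) = 89^3 − 89^2 = 704969 − 7921 = 697048.

697048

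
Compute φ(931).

931 = 7**2 × 19.
φ(7^2) = 7^1·(7−1) = 7·6 = 42.
φ(19) = 19 − 1 = 18.
Multiply: 42 · 18 = 756.

756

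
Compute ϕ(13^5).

342732

φ(13^5) = 13^5 − 13^4 = 371293 − 28561 = 342732.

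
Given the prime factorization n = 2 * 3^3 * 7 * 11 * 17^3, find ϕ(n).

4993920

φ(20428254) = 20428254 · (1 − 1/2) · (1 − 1/3) · (1 − 1/7) · (1 − 1/11) · (1 − 1/17)
       = 20428254 · 1920/7854 = 4993920.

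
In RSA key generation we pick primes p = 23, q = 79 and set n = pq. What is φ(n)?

1716

φ(1817) = 1817 · (1 − 1/23) · (1 − 1/79)
       = 1817 · 1716/1817 = 1716.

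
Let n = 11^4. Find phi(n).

φ(11^4) = 11^3·(11−1) = 1331·10 = 13310.

13310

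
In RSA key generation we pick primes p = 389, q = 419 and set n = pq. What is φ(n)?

162184

φ(pq) = (p−1)(q−1) = 388 · 418 = 162184.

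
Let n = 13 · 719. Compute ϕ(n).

8616

φ(9347) = 9347 · (1 − 1/13) · (1 − 1/719)
       = 9347 · 8616/9347 = 8616.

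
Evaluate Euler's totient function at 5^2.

φ(5^2) = 5^2 − 5^1 = 25 − 5 = 20.

20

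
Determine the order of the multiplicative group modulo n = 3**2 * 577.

φ(3^2) = 3^2 − 3^1 = 9 − 3 = 6.
φ(577) = 577 − 1 = 576.
Multiply: 6 · 576 = 3456.

3456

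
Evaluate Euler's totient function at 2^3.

4

φ(2^3) = 2^2·(2−1) = 4·1 = 4.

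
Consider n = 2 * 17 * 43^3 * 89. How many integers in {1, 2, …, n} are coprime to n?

φ(240588182) = 240588182 · (1 − 1/2) · (1 − 1/17) · (1 − 1/43) · (1 − 1/89)
       = 240588182 · 59136/130118 = 109342464.

109342464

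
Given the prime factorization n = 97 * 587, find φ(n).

φ(56939) = 56939 · (1 − 1/97) · (1 − 1/587)
       = 56939 · 56256/56939 = 56256.

56256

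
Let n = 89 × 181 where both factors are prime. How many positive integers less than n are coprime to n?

φ(16109) = 16109 · (1 − 1/89) · (1 − 1/181)
       = 16109 · 15840/16109 = 15840.

15840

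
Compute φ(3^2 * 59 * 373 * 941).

φ(3^2) = 3^1·(3−1) = 3·2 = 6.
φ(59) = 59 − 1 = 58.
φ(373) = 373 − 1 = 372.
φ(941) = 941 − 1 = 940.
φ(186377283) = 6 × 58 × 372 × 940 = 121688640.

121688640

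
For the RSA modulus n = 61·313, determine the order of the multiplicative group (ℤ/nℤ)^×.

φ(19093) = 19093 · (1 − 1/61) · (1 − 1/313)
       = 19093 · 18720/19093 = 18720.

18720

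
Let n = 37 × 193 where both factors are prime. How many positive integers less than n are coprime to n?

φ(pq) = (p−1)(q−1) = 36 · 192 = 6912.

6912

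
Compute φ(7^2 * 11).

φ(539) = 539 · (1 − 1/7) · (1 − 1/11)
       = 539 · 60/77 = 420.

420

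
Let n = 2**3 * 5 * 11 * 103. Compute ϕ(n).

16320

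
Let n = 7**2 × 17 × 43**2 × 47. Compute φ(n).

55827072

φ(7^2) = 7^1·(7−1) = 7·6 = 42.
φ(17) = 17 − 1 = 16.
φ(43^2) = 43^2 − 43^1 = 1849 − 43 = 1806.
φ(47) = 47 − 1 = 46.
Multiply: 42 · 16 · 1806 · 46 = 55827072.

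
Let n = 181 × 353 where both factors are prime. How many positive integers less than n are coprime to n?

63360

φ(pq) = (p−1)(q−1) = 180 · 352 = 63360.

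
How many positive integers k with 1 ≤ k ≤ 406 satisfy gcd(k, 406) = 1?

Factor 406: 406 = 2 * 7 * 29.
φ(2) = 2 − 1 = 1.
φ(7) = 7 − 1 = 6.
φ(29) = 29 − 1 = 28.
Multiply: 1 · 6 · 28 = 168.

168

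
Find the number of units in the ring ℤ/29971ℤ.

Factor 29971: 29971 = 17 · 41 · 43.
φ(17) = 17 − 1 = 16.
φ(41) = 41 − 1 = 40.
φ(43) = 43 − 1 = 42.
φ(29971) = 16 × 40 × 42 = 26880.

26880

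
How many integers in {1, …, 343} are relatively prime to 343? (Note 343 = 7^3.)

294

φ(7^3) = 7^3 − 7^2 = 343 − 49 = 294.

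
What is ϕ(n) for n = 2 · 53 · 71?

φ(7526) = 7526 · (1 − 1/2) · (1 − 1/53) · (1 − 1/71)
       = 7526 · 3640/7526 = 3640.

3640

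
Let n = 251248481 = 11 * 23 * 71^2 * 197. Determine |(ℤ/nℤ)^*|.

214306400

φ(251248481) = 251248481 · (1 − 1/11) · (1 − 1/23) · (1 − 1/71) · (1 − 1/197)
       = 251248481 · 3018400/3538711 = 214306400.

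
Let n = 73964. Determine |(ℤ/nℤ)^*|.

32800

Prime factorization: 73964 = 2^2 · 11 · 41^2.
φ(73964) = 73964 · (1 − 1/2) · (1 − 1/11) · (1 − 1/41)
       = 73964 · 400/902 = 32800.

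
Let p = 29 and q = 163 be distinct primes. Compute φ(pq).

4536

φ(29) = 29 − 1 = 28.
φ(163) = 163 − 1 = 162.
φ(4727) = 28 × 162 = 4536.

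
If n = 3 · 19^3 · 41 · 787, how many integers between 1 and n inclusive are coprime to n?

408594240

φ(3) = 3 − 1 = 2.
φ(19^3) = 19^2·(19−1) = 361·18 = 6498.
φ(41) = 41 − 1 = 40.
φ(787) = 787 − 1 = 786.
Multiply: 2 · 6498 · 40 · 786 = 408594240.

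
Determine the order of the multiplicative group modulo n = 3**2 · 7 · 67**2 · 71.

11143440

φ(3^2) = 3^2 − 3^1 = 9 − 3 = 6.
φ(7) = 7 − 1 = 6.
φ(67^2) = 67^2 − 67^1 = 4489 − 67 = 4422.
φ(71) = 71 − 1 = 70.
Since φ is multiplicative, φ(20079297) = 6 · 6 · 4422 · 70 = 11143440.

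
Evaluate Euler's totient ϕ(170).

First factor: 170 = 2 · 5 · 17.
φ(2) = 2 − 1 = 1.
φ(5) = 5 − 1 = 4.
φ(17) = 17 − 1 = 16.
φ(170) = 1 × 4 × 16 = 64.

64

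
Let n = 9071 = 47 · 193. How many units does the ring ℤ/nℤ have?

8832

φ(47) = 47 − 1 = 46.
φ(193) = 193 − 1 = 192.
Since φ is multiplicative, φ(9071) = 46 · 192 = 8832.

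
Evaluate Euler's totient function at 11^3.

φ(1331) = 1331 · (1 − 1/11)
       = 1331 · 10/11 = 1210.

1210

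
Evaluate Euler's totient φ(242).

110

242 = 2 × 11^2.
φ(2) = 2 − 1 = 1.
φ(11^2) = 11^2 − 11^1 = 121 − 11 = 110.
φ(242) = 1 × 110 = 110.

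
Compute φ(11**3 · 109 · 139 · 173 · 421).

1302764601600

φ(11^3) = 11^3 − 11^2 = 1331 − 121 = 1210.
φ(109) = 109 − 1 = 108.
φ(139) = 139 − 1 = 138.
φ(173) = 173 − 1 = 172.
φ(421) = 421 − 1 = 420.
φ(1468748894173) = 1210 × 108 × 138 × 172 × 420 = 1302764601600.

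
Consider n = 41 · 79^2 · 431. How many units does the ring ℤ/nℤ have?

105986400

φ(41) = 41 − 1 = 40.
φ(79^2) = 79^2 − 79^1 = 6241 − 79 = 6162.
φ(431) = 431 − 1 = 430.
Since φ is multiplicative, φ(110284711) = 40 · 6162 · 430 = 105986400.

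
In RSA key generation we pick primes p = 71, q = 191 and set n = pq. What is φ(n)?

13300

For distinct primes, φ(pq) = (p−1)(q−1) = 70 × 190 = 13300.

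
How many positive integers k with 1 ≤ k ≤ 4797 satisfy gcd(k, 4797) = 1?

4797 = 3**2 · 13 · 41.
φ(4797) = 4797 · (1 − 1/3) · (1 − 1/13) · (1 − 1/41)
       = 4797 · 960/1599 = 2880.

2880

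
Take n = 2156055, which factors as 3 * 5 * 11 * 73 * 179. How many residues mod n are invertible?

1025280

φ(3) = 3 − 1 = 2.
φ(5) = 5 − 1 = 4.
φ(11) = 11 − 1 = 10.
φ(73) = 73 − 1 = 72.
φ(179) = 179 − 1 = 178.
Multiply: 2 · 4 · 10 · 72 · 178 = 1025280.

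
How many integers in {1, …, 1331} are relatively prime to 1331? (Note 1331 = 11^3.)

1210

φ(11^3) = 11^2·(11−1) = 121·10 = 1210.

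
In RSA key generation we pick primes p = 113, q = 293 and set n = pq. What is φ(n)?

32704

φ(33109) = 33109 · (1 − 1/113) · (1 − 1/293)
       = 33109 · 32704/33109 = 32704.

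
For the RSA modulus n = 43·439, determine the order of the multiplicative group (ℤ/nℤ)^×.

18396

φ(18877) = 18877 · (1 − 1/43) · (1 − 1/439)
       = 18877 · 18396/18877 = 18396.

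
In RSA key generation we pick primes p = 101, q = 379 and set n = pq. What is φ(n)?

φ(38279) = 38279 · (1 − 1/101) · (1 − 1/379)
       = 38279 · 37800/38279 = 37800.

37800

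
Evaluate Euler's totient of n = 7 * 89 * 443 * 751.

175032000

φ(7) = 7 − 1 = 6.
φ(89) = 89 − 1 = 88.
φ(443) = 443 − 1 = 442.
φ(751) = 751 − 1 = 750.
Multiply: 6 · 88 · 442 · 750 = 175032000.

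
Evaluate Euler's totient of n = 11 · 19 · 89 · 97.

1520640

φ(1804297) = 1804297 · (1 − 1/11) · (1 − 1/19) · (1 − 1/89) · (1 − 1/97)
       = 1804297 · 1520640/1804297 = 1520640.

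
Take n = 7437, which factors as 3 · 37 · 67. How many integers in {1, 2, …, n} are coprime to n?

4752

φ(3) = 3 − 1 = 2.
φ(37) = 37 − 1 = 36.
φ(67) = 67 − 1 = 66.
φ(7437) = 2 × 36 × 66 = 4752.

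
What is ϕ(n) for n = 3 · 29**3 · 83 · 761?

2935022720

φ(4621447221) = 4621447221 · (1 − 1/3) · (1 − 1/29) · (1 − 1/83) · (1 − 1/761)
       = 4621447221 · 3489920/5495181 = 2935022720.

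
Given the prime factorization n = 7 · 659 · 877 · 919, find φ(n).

3174855264

φ(3717907319) = 3717907319 · (1 − 1/7) · (1 − 1/659) · (1 − 1/877) · (1 − 1/919)
       = 3717907319 · 3174855264/3717907319 = 3174855264.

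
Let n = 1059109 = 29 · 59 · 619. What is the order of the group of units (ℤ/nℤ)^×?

φ(1059109) = 1059109 · (1 − 1/29) · (1 − 1/59) · (1 − 1/619)
       = 1059109 · 1003632/1059109 = 1003632.

1003632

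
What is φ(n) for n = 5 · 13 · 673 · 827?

φ(5) = 5 − 1 = 4.
φ(13) = 13 − 1 = 12.
φ(673) = 673 − 1 = 672.
φ(827) = 827 − 1 = 826.
Since φ is multiplicative, φ(36177115) = 4 · 12 · 672 · 826 = 26643456.

26643456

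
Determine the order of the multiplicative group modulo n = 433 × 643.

φ(433) = 433 − 1 = 432.
φ(643) = 643 − 1 = 642.
Multiply: 432 · 642 = 277344.

277344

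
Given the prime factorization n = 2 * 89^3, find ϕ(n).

φ(2) = 2 − 1 = 1.
φ(89^3) = 89^2·(89−1) = 7921·88 = 697048.
Since φ is multiplicative, φ(1409938) = 1 · 697048 = 697048.

697048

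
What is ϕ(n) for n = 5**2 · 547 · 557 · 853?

φ(5^2) = 5^1·(5−1) = 5·4 = 20.
φ(547) = 547 − 1 = 546.
φ(557) = 557 − 1 = 556.
φ(853) = 853 − 1 = 852.
Since φ is multiplicative, φ(6497279675) = 20 · 546 · 556 · 852 = 5172935040.

5172935040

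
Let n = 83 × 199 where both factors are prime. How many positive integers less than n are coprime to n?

16236

φ(16517) = 16517 · (1 − 1/83) · (1 − 1/199)
       = 16517 · 16236/16517 = 16236.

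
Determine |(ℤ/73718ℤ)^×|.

Prime factorization: 73718 = 2 · 29 · 31 · 41.
φ(73718) = 73718 · (1 − 1/2) · (1 − 1/29) · (1 − 1/31) · (1 − 1/41)
       = 73718 · 33600/73718 = 33600.

33600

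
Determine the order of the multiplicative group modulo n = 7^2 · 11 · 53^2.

φ(1514051) = 1514051 · (1 − 1/7) · (1 − 1/11) · (1 − 1/53)
       = 1514051 · 3120/4081 = 1157520.

1157520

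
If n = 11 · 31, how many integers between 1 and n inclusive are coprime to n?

300

φ(11) = 11 − 1 = 10.
φ(31) = 31 − 1 = 30.
Since φ is multiplicative, φ(341) = 10 · 30 = 300.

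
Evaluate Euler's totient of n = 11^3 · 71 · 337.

28459200

φ(31846837) = 31846837 · (1 − 1/11) · (1 − 1/71) · (1 − 1/337)
       = 31846837 · 235200/263197 = 28459200.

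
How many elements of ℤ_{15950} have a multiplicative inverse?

5600

Prime factorization: 15950 = 2 · 5**2 · 11 · 29.
φ(15950) = 15950 · (1 − 1/2) · (1 − 1/5) · (1 − 1/11) · (1 − 1/29)
       = 15950 · 1120/3190 = 5600.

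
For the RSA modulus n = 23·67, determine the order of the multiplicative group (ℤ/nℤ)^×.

1452

φ(1541) = 1541 · (1 − 1/23) · (1 − 1/67)
       = 1541 · 1452/1541 = 1452.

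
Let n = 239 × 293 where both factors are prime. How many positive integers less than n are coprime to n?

69496

φ(n) = (p − 1)(q − 1) = (239−1)(293−1) = 238·292 = 69496.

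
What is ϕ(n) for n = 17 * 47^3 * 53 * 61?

φ(17) = 17 − 1 = 16.
φ(47^3) = 47^3 − 47^2 = 103823 − 2209 = 101614.
φ(53) = 53 − 1 = 52.
φ(61) = 61 − 1 = 60.
Multiply: 16 · 101614 · 52 · 60 = 5072570880.

5072570880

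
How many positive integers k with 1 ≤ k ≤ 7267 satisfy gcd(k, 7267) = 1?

7267 = 13^2 × 43.
φ(13^2) = 13^2 − 13^1 = 169 − 13 = 156.
φ(43) = 43 − 1 = 42.
φ(7267) = 156 × 42 = 6552.

6552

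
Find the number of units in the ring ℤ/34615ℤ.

34615 = 5 · 7 · 23 · 43.
φ(34615) = 34615 · (1 − 1/5) · (1 − 1/7) · (1 − 1/23) · (1 − 1/43)
       = 34615 · 22176/34615 = 22176.

22176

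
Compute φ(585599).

435456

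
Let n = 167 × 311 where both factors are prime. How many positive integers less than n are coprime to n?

φ(167) = 167 − 1 = 166.
φ(311) = 311 − 1 = 310.
Since φ is multiplicative, φ(51937) = 166 · 310 = 51460.

51460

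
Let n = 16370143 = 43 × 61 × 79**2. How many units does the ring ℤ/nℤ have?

15528240

φ(43) = 43 − 1 = 42.
φ(61) = 61 − 1 = 60.
φ(79^2) = 79^1·(79−1) = 79·78 = 6162.
φ(16370143) = 42 × 60 × 6162 = 15528240.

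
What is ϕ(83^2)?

6806

φ(6889) = 6889 · (1 − 1/83)
       = 6889 · 82/83 = 6806.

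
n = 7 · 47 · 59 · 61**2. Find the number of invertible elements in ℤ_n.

φ(7) = 7 − 1 = 6.
φ(47) = 47 − 1 = 46.
φ(59) = 59 − 1 = 58.
φ(61^2) = 61^1·(61−1) = 61·60 = 3660.
Since φ is multiplicative, φ(72228331) = 6 · 46 · 58 · 3660 = 58589280.

58589280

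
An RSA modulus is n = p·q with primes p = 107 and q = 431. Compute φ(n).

45580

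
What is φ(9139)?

Factor 9139: 9139 = 13 · 19 · 37.
φ(9139) = 9139 · (1 − 1/13) · (1 − 1/19) · (1 − 1/37)
       = 9139 · 7776/9139 = 7776.

7776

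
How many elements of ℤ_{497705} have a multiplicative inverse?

336960

Prime factorization: 497705 = 5 × 13^2 × 19 × 31.
φ(5) = 5 − 1 = 4.
φ(13^2) = 13^1·(13−1) = 13·12 = 156.
φ(19) = 19 − 1 = 18.
φ(31) = 31 − 1 = 30.
Since φ is multiplicative, φ(497705) = 4 · 156 · 18 · 30 = 336960.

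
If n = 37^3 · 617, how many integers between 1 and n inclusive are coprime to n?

φ(31252901) = 31252901 · (1 − 1/37) · (1 − 1/617)
       = 31252901 · 22176/22829 = 30358944.

30358944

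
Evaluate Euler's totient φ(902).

400

Factor 902: 902 = 2 * 11 * 41.
φ(902) = 902 · (1 − 1/2) · (1 − 1/11) · (1 − 1/41)
       = 902 · 400/902 = 400.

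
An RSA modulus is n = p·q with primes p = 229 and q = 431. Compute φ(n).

φ(98699) = 98699 · (1 − 1/229) · (1 − 1/431)
       = 98699 · 98040/98699 = 98040.

98040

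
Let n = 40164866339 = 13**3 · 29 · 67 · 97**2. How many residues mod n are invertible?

φ(40164866339) = 40164866339 · (1 − 1/13) · (1 − 1/29) · (1 − 1/67) · (1 − 1/97)
       = 40164866339 · 2128896/2450123 = 34898992128.

34898992128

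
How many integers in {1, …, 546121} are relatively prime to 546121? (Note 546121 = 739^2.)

545382

φ(546121) = 546121 · (1 − 1/739)
       = 546121 · 738/739 = 545382.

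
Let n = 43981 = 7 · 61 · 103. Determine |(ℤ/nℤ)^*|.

36720

φ(7) = 7 − 1 = 6.
φ(61) = 61 − 1 = 60.
φ(103) = 103 − 1 = 102.
φ(43981) = 6 × 60 × 102 = 36720.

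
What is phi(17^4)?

78608

φ(83521) = 83521 · (1 − 1/17)
       = 83521 · 16/17 = 78608.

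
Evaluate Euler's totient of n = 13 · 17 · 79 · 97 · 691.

992010240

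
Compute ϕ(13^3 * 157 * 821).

φ(13^3) = 13^3 − 13^2 = 2197 − 169 = 2028.
φ(157) = 157 − 1 = 156.
φ(821) = 821 − 1 = 820.
Since φ is multiplicative, φ(283186709) = 2028 · 156 · 820 = 259421760.

259421760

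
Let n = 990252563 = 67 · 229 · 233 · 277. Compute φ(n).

963553536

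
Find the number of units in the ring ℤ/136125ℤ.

66000

Factor 136125: 136125 = 3^2 · 5^3 · 11^2.
φ(136125) = 136125 · (1 − 1/3) · (1 − 1/5) · (1 − 1/11)
       = 136125 · 80/165 = 66000.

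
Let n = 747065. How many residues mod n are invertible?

500480

First factor: 747065 = 5 * 11 * 17^2 * 47.
φ(747065) = 747065 · (1 − 1/5) · (1 − 1/11) · (1 − 1/17) · (1 − 1/47)
       = 747065 · 29440/43945 = 500480.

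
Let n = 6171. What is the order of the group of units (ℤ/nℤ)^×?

3520

Prime factorization: 6171 = 3 × 11^2 × 17.
φ(6171) = 6171 · (1 − 1/3) · (1 − 1/11) · (1 − 1/17)
       = 6171 · 320/561 = 3520.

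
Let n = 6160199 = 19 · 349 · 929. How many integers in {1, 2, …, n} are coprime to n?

5812992

φ(19) = 19 − 1 = 18.
φ(349) = 349 − 1 = 348.
φ(929) = 929 − 1 = 928.
Multiply: 18 · 348 · 928 = 5812992.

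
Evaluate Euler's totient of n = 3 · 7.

φ(21) = 21 · (1 − 1/3) · (1 − 1/7)
       = 21 · 12/21 = 12.

12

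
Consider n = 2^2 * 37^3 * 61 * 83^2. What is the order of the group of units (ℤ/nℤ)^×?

40251228480

φ(85143438148) = 85143438148 · (1 − 1/2) · (1 − 1/37) · (1 − 1/61) · (1 − 1/83)
       = 85143438148 · 177120/374662 = 40251228480.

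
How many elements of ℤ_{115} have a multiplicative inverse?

88

Factor 115: 115 = 5 × 23.
φ(5) = 5 − 1 = 4.
φ(23) = 23 − 1 = 22.
Since φ is multiplicative, φ(115) = 4 · 22 = 88.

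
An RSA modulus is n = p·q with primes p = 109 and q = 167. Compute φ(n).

φ(109) = 109 − 1 = 108.
φ(167) = 167 − 1 = 166.
φ(18203) = 108 × 166 = 17928.

17928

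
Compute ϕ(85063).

Factor 85063: 85063 = 11^2 × 19 × 37.
φ(85063) = 85063 · (1 − 1/11) · (1 − 1/19) · (1 − 1/37)
       = 85063 · 6480/7733 = 71280.

71280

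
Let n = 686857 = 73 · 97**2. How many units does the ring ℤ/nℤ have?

670464

φ(686857) = 686857 · (1 − 1/73) · (1 − 1/97)
       = 686857 · 6912/7081 = 670464.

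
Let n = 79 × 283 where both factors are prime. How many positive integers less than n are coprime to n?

21996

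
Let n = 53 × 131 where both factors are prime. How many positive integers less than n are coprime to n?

φ(53) = 53 − 1 = 52.
φ(131) = 131 − 1 = 130.
Multiply: 52 · 130 = 6760.

6760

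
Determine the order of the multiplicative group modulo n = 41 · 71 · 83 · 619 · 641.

90811392000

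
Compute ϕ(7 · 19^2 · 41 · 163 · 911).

12100233600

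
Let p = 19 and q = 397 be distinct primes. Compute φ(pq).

7128

φ(pq) = (p−1)(q−1) = 18 · 396 = 7128.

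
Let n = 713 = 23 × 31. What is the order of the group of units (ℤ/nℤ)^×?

φ(23) = 23 − 1 = 22.
φ(31) = 31 − 1 = 30.
Since φ is multiplicative, φ(713) = 22 · 30 = 660.

660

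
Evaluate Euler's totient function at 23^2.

506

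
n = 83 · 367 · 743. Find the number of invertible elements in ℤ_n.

φ(22632523) = 22632523 · (1 − 1/83) · (1 − 1/367) · (1 − 1/743)
       = 22632523 · 22268904/22632523 = 22268904.

22268904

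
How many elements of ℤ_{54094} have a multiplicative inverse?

24192

54094 = 2 × 17 × 37 × 43.
φ(54094) = 54094 · (1 − 1/2) · (1 − 1/17) · (1 − 1/37) · (1 − 1/43)
       = 54094 · 24192/54094 = 24192.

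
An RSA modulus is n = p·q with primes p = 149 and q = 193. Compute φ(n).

φ(pq) = (p−1)(q−1) = 148 · 192 = 28416.

28416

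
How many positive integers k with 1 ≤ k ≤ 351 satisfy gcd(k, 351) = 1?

Factor 351: 351 = 3^3 · 13.
φ(351) = 351 · (1 − 1/3) · (1 − 1/13)
       = 351 · 24/39 = 216.

216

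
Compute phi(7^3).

294

φ(343) = 343 · (1 − 1/7)
       = 343 · 6/7 = 294.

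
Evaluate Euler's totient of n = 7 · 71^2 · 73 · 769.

1648926720

φ(1980906319) = 1980906319 · (1 − 1/7) · (1 − 1/71) · (1 − 1/73) · (1 − 1/769)
       = 1980906319 · 23224320/27900089 = 1648926720.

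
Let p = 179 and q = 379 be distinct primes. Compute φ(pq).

67284

For distinct primes, φ(pq) = (p−1)(q−1) = 178 × 378 = 67284.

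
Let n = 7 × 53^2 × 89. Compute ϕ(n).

1455168

φ(1750007) = 1750007 · (1 − 1/7) · (1 − 1/53) · (1 − 1/89)
       = 1750007 · 27456/33019 = 1455168.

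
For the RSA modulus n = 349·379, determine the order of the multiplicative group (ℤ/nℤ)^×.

φ(pq) = (p−1)(q−1) = 348 · 378 = 131544.

131544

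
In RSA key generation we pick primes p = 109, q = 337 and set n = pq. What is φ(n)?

φ(n) = (p − 1)(q − 1) = (109−1)(337−1) = 108·336 = 36288.

36288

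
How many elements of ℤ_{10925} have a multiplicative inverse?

7920

Prime factorization: 10925 = 5^2 · 19 · 23.
φ(5^2) = 5^1·(5−1) = 5·4 = 20.
φ(19) = 19 − 1 = 18.
φ(23) = 23 − 1 = 22.
φ(10925) = 20 × 18 × 22 = 7920.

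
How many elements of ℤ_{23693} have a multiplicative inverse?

21168

23693 = 19 × 29 × 43.
φ(23693) = 23693 · (1 − 1/19) · (1 − 1/29) · (1 − 1/43)
       = 23693 · 21168/23693 = 21168.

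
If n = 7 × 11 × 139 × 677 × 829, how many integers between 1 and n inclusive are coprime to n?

4634547840

φ(7) = 7 − 1 = 6.
φ(11) = 11 − 1 = 10.
φ(139) = 139 − 1 = 138.
φ(677) = 677 − 1 = 676.
φ(829) = 829 − 1 = 828.
Multiply: 6 · 10 · 138 · 676 · 828 = 4634547840.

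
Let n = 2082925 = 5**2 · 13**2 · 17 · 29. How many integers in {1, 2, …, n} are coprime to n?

1397760

φ(5^2) = 5^1·(5−1) = 5·4 = 20.
φ(13^2) = 13^2 − 13^1 = 169 − 13 = 156.
φ(17) = 17 − 1 = 16.
φ(29) = 29 − 1 = 28.
Since φ is multiplicative, φ(2082925) = 20 · 156 · 16 · 28 = 1397760.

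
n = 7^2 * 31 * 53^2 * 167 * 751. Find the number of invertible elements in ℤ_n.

432333720000

φ(7^2) = 7^2 − 7^1 = 49 − 7 = 42.
φ(31) = 31 − 1 = 30.
φ(53^2) = 53^1·(53−1) = 53·52 = 2756.
φ(167) = 167 − 1 = 166.
φ(751) = 751 − 1 = 750.
Multiply: 42 · 30 · 2756 · 166 · 750 = 432333720000.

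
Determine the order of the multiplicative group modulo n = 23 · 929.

φ(23) = 23 − 1 = 22.
φ(929) = 929 − 1 = 928.
Multiply: 22 · 928 = 20416.

20416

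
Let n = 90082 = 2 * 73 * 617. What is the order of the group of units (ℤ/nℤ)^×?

44352

φ(90082) = 90082 · (1 − 1/2) · (1 − 1/73) · (1 − 1/617)
       = 90082 · 44352/90082 = 44352.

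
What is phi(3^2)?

6

φ(9) = 9 · (1 − 1/3)
       = 9 · 2/3 = 6.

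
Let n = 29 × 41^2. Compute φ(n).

45920

φ(29) = 29 − 1 = 28.
φ(41^2) = 41^2 − 41^1 = 1681 − 41 = 1640.
φ(48749) = 28 × 1640 = 45920.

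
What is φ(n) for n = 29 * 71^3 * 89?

φ(29) = 29 − 1 = 28.
φ(71^3) = 71^3 − 71^2 = 357911 − 5041 = 352870.
φ(89) = 89 − 1 = 88.
Multiply: 28 · 352870 · 88 = 869471680.

869471680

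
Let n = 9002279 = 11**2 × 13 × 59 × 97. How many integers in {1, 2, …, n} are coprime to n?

φ(9002279) = 9002279 · (1 − 1/11) · (1 − 1/13) · (1 − 1/59) · (1 − 1/97)
       = 9002279 · 668160/818389 = 7349760.

7349760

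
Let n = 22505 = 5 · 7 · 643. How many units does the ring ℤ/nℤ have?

φ(5) = 5 − 1 = 4.
φ(7) = 7 − 1 = 6.
φ(643) = 643 − 1 = 642.
Multiply: 4 · 6 · 642 = 15408.

15408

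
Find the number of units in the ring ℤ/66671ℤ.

55440

Prime factorization: 66671 = 11**2 × 19 × 29.
φ(66671) = 66671 · (1 − 1/11) · (1 − 1/19) · (1 − 1/29)
       = 66671 · 5040/6061 = 55440.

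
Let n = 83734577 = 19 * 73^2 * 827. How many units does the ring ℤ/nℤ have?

φ(83734577) = 83734577 · (1 − 1/19) · (1 − 1/73) · (1 − 1/827)
       = 83734577 · 1070496/1147049 = 78146208.

78146208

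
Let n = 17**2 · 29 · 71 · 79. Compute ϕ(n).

41583360

φ(17^2) = 17^1·(17−1) = 17·16 = 272.
φ(29) = 29 − 1 = 28.
φ(71) = 71 − 1 = 70.
φ(79) = 79 − 1 = 78.
Since φ is multiplicative, φ(47009029) = 272 · 28 · 70 · 78 = 41583360.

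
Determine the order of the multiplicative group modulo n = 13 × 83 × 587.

φ(13) = 13 − 1 = 12.
φ(83) = 83 − 1 = 82.
φ(587) = 587 − 1 = 586.
Multiply: 12 · 82 · 586 = 576624.

576624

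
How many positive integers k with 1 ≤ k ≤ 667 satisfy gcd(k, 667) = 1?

667 = 23 × 29.
φ(667) = 667 · (1 − 1/23) · (1 − 1/29)
       = 667 · 616/667 = 616.

616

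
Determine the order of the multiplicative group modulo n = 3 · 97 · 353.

φ(3) = 3 − 1 = 2.
φ(97) = 97 − 1 = 96.
φ(353) = 353 − 1 = 352.
φ(102723) = 2 × 96 × 352 = 67584.

67584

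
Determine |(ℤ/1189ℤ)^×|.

1189 = 29 * 41.
φ(1189) = 1189 · (1 − 1/29) · (1 − 1/41)
       = 1189 · 1120/1189 = 1120.

1120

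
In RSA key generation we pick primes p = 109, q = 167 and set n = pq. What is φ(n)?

17928

For distinct primes, φ(pq) = (p−1)(q−1) = 108 × 166 = 17928.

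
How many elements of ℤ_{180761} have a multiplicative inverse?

141120

First factor: 180761 = 7^3 * 17 * 31.
φ(180761) = 180761 · (1 − 1/7) · (1 − 1/17) · (1 − 1/31)
       = 180761 · 2880/3689 = 141120.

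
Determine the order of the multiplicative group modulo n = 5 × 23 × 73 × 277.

φ(2325415) = 2325415 · (1 − 1/5) · (1 − 1/23) · (1 − 1/73) · (1 − 1/277)
       = 2325415 · 1748736/2325415 = 1748736.

1748736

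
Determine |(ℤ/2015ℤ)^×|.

First factor: 2015 = 5 * 13 * 31.
φ(2015) = 2015 · (1 − 1/5) · (1 − 1/13) · (1 − 1/31)
       = 2015 · 1440/2015 = 1440.

1440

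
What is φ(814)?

360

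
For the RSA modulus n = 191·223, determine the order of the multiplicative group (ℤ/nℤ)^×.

42180

φ(42593) = 42593 · (1 − 1/191) · (1 − 1/223)
       = 42593 · 42180/42593 = 42180.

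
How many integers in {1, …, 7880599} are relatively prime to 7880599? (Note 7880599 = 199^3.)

7840998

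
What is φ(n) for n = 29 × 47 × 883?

1136016

φ(29) = 29 − 1 = 28.
φ(47) = 47 − 1 = 46.
φ(883) = 883 − 1 = 882.
φ(1203529) = 28 × 46 × 882 = 1136016.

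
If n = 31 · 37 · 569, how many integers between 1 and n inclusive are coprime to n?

613440

φ(31) = 31 − 1 = 30.
φ(37) = 37 − 1 = 36.
φ(569) = 569 − 1 = 568.
φ(652643) = 30 × 36 × 568 = 613440.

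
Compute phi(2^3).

4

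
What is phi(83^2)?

φ(83^2) = 83^1·(83−1) = 83·82 = 6806.

6806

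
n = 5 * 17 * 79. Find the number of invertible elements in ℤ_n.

φ(5) = 5 − 1 = 4.
φ(17) = 17 − 1 = 16.
φ(79) = 79 − 1 = 78.
Multiply: 4 · 16 · 78 = 4992.

4992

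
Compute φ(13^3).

φ(13^3) = 13^2·(13−1) = 169·12 = 2028.

2028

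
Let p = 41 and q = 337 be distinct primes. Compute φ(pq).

For distinct primes, φ(pq) = (p−1)(q−1) = 40 × 336 = 13440.

13440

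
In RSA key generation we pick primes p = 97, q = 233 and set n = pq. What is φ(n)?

φ(97) = 97 − 1 = 96.
φ(233) = 233 − 1 = 232.
Multiply: 96 · 232 = 22272.

22272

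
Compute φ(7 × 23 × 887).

116952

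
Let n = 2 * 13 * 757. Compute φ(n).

φ(19682) = 19682 · (1 − 1/2) · (1 − 1/13) · (1 − 1/757)
       = 19682 · 9072/19682 = 9072.

9072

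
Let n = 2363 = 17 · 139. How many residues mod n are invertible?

φ(2363) = 2363 · (1 − 1/17) · (1 − 1/139)
       = 2363 · 2208/2363 = 2208.

2208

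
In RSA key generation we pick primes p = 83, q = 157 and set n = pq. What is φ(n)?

φ(83) = 83 − 1 = 82.
φ(157) = 157 − 1 = 156.
Multiply: 82 · 156 = 12792.

12792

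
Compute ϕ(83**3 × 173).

φ(98919151) = 98919151 · (1 − 1/83) · (1 − 1/173)
       = 98919151 · 14104/14359 = 97162456.

97162456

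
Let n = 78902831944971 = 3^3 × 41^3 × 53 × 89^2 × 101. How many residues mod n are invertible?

49291976448000

φ(3^3) = 3^2·(3−1) = 9·2 = 18.
φ(41^3) = 41^2·(41−1) = 1681·40 = 67240.
φ(53) = 53 − 1 = 52.
φ(89^2) = 89^2 − 89^1 = 7921 − 89 = 7832.
φ(101) = 101 − 1 = 100.
φ(78902831944971) = 18 × 67240 × 52 × 7832 × 100 = 49291976448000.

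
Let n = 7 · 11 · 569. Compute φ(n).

34080

φ(7) = 7 − 1 = 6.
φ(11) = 11 − 1 = 10.
φ(569) = 569 − 1 = 568.
Multiply: 6 · 10 · 568 = 34080.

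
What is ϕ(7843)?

6600

7843 = 11 * 23 * 31.
φ(7843) = 7843 · (1 − 1/11) · (1 − 1/23) · (1 − 1/31)
       = 7843 · 6600/7843 = 6600.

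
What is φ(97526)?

First factor: 97526 = 2 · 11^2 · 13 · 31.
φ(2) = 2 − 1 = 1.
φ(11^2) = 11^2 − 11^1 = 121 − 11 = 110.
φ(13) = 13 − 1 = 12.
φ(31) = 31 − 1 = 30.
Since φ is multiplicative, φ(97526) = 1 · 110 · 12 · 30 = 39600.

39600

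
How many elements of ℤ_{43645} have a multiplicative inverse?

28224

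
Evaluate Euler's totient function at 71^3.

φ(357911) = 357911 · (1 − 1/71)
       = 357911 · 70/71 = 352870.

352870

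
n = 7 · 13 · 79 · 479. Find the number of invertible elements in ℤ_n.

φ(7) = 7 − 1 = 6.
φ(13) = 13 − 1 = 12.
φ(79) = 79 − 1 = 78.
φ(479) = 479 − 1 = 478.
φ(3443531) = 6 × 12 × 78 × 478 = 2684448.

2684448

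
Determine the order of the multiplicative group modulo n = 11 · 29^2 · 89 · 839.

φ(11) = 11 − 1 = 10.
φ(29^2) = 29^1·(29−1) = 29·28 = 812.
φ(89) = 89 − 1 = 88.
φ(839) = 839 − 1 = 838.
φ(690781421) = 10 × 812 × 88 × 838 = 598801280.

598801280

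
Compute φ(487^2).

236682

φ(487^2) = 487^1·(487−1) = 487·486 = 236682.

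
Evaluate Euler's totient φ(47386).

First factor: 47386 = 2 · 19 · 29 · 43.
φ(2) = 2 − 1 = 1.
φ(19) = 19 − 1 = 18.
φ(29) = 29 − 1 = 28.
φ(43) = 43 − 1 = 42.
Since φ is multiplicative, φ(47386) = 1 · 18 · 28 · 42 = 21168.

21168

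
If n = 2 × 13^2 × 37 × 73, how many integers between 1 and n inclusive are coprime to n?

φ(912938) = 912938 · (1 − 1/2) · (1 − 1/13) · (1 − 1/37) · (1 − 1/73)
       = 912938 · 31104/70226 = 404352.

404352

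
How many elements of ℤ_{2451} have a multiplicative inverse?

2451 = 3 · 19 · 43.
φ(3) = 3 − 1 = 2.
φ(19) = 19 − 1 = 18.
φ(43) = 43 − 1 = 42.
φ(2451) = 2 × 18 × 42 = 1512.

1512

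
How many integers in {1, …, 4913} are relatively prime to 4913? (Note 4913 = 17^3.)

4624

φ(17^3) = 17^3 − 17^2 = 4913 − 289 = 4624.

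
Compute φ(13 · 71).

φ(13) = 13 − 1 = 12.
φ(71) = 71 − 1 = 70.
Since φ is multiplicative, φ(923) = 12 · 70 = 840.

840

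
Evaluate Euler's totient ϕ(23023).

15840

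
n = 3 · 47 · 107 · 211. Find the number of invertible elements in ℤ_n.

2047920

φ(3) = 3 − 1 = 2.
φ(47) = 47 − 1 = 46.
φ(107) = 107 − 1 = 106.
φ(211) = 211 − 1 = 210.
Multiply: 2 · 46 · 106 · 210 = 2047920.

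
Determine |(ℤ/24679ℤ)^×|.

22176

Factor 24679: 24679 = 23 · 29 · 37.
φ(24679) = 24679 · (1 − 1/23) · (1 − 1/29) · (1 − 1/37)
       = 24679 · 22176/24679 = 22176.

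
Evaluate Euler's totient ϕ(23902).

23902 = 2 · 17 · 19 · 37.
φ(23902) = 23902 · (1 − 1/2) · (1 − 1/17) · (1 − 1/19) · (1 − 1/37)
       = 23902 · 10368/23902 = 10368.

10368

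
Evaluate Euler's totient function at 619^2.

382542

φ(619^2) = 619^2 − 619^1 = 383161 − 619 = 382542.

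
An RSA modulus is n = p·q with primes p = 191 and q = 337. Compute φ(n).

For distinct primes, φ(pq) = (p−1)(q−1) = 190 × 336 = 63840.

63840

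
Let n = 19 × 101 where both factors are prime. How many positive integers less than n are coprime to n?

1800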